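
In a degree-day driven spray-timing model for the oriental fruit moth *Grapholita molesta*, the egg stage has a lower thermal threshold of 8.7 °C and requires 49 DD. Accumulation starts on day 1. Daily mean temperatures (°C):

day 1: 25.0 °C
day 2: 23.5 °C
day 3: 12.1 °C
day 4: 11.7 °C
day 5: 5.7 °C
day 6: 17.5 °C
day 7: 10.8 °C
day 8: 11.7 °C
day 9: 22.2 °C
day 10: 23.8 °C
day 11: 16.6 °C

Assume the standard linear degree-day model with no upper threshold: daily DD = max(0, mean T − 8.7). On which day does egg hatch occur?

day 8

Daily DD above 8.7 °C: 16.3, 14.8, 3.4, 3.0, 0.0, 8.8, 2.1, 3.0, 13.5, 15.1, 7.9.
Cumulative: 16.3, 31.1, 34.5, 37.5, 37.5, 46.3, 48.4, 51.4, 64.9, 80.0, 87.9.
The total first reaches 49 DD on day 8.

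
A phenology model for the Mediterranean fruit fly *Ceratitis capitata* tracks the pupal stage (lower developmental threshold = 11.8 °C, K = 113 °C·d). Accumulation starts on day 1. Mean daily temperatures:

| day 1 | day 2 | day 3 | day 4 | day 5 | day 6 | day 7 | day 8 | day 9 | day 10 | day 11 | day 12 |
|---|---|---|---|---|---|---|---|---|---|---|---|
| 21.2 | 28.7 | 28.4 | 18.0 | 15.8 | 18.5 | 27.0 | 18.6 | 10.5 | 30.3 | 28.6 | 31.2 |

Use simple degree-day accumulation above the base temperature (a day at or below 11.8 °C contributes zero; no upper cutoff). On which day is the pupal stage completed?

day 11

Daily DD above 11.8 °C: 9.4, 16.9, 16.6, 6.2, 4.0, 6.7, 15.2, 6.8, 0.0, 18.5, 16.8, 19.4.
Cumulative: 9.4, 26.3, 42.9, 49.1, 53.1, 59.8, 75.0, 81.8, 81.8, 100.3, 117.1, 136.5.
The total first reaches 113 DD on day 11.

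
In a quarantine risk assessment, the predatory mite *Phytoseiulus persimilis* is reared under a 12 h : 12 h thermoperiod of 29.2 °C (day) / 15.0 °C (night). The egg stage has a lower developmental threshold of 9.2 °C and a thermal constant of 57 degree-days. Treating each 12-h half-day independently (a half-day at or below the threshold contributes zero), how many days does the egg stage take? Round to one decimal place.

Day half: max(0, 29.2 − 9.2) × 0.5 = 20.0 × 0.5 = 10.00 DD.
Night half: max(0, 15.0 − 9.2) × 0.5 = 5.8 × 0.5 = 2.90 DD.
Per 24 h: 12.90 DD/day.
Duration = 57 / 12.90 = 4.419 ≈ 4.4 days.

4.4 days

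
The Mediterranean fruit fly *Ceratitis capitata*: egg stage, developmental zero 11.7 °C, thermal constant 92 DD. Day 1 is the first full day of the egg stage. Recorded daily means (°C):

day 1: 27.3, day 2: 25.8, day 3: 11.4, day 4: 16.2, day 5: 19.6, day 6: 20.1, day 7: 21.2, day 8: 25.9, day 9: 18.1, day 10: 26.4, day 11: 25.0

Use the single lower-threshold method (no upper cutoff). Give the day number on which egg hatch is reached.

Daily DD above 11.7 °C: 15.6, 14.1, 0.0, 4.5, 7.9, 8.4, 9.5, 14.2, 6.4, 14.7, 13.3.
Cumulative: 15.6, 29.7, 29.7, 34.2, 42.1, 50.5, 60.0, 74.2, 80.6, 95.3, 108.6.
The total first reaches 92 DD on day 10.

day 10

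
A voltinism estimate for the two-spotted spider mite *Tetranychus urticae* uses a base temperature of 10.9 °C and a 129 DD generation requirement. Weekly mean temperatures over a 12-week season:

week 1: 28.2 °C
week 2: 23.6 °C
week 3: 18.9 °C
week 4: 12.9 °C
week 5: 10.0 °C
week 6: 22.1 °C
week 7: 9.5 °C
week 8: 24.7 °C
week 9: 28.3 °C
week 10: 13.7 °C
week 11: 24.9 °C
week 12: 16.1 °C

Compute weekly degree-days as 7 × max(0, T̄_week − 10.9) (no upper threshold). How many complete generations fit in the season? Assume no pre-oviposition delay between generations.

5 generations

Weekly DD (7 × max(0, T̄ − 10.9)): 121.1, 88.9, 56.0, 14.0, 0.0, 78.4, 0.0, 96.6, 121.8, 19.6, 98.0, 36.4.
Season total = 730.8 DD.
Complete generations = ⌊730.8 / 129⌋ = 5.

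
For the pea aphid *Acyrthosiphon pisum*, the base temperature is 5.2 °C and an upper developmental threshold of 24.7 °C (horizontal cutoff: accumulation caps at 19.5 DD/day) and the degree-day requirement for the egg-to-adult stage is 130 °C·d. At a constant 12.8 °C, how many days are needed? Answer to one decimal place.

Daily accumulation = 12.8 − 5.2 = 7.6 DD/day.
Duration = 130 / 7.6 = 17.105 ≈ 17.1 days.

17.1 days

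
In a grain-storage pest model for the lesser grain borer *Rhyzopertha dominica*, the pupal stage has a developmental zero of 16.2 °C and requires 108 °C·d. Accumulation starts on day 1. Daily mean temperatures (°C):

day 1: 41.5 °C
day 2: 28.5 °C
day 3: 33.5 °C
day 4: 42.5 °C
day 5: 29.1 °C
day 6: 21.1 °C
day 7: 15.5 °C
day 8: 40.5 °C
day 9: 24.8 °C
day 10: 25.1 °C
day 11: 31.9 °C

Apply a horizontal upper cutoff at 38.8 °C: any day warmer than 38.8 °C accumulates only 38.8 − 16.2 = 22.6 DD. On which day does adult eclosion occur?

Daily DD above 16.2 °C (capped at 22.6): 22.6, 12.3, 17.3, 22.6, 12.9, 4.9, 0.0, 22.6, 8.6, 8.9, 15.7.
Cumulative: 22.6, 34.9, 52.2, 74.8, 87.7, 92.6, 92.6, 115.2, 123.8, 132.7, 148.4.
The total first reaches 108 DD on day 8.

day 8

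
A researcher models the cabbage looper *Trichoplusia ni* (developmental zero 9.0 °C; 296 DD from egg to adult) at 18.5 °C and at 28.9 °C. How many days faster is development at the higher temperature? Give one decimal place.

16.3 days

At 18.5 °C: 296 / (18.5 − 9.0) = 296 / 9.5 = 31.158 d.
At 28.9 °C: 296 / (28.9 − 9.0) = 296 / 19.9 = 14.874 d.
Difference = |31.158 − 14.874| = 16.284 ≈ 16.3 days.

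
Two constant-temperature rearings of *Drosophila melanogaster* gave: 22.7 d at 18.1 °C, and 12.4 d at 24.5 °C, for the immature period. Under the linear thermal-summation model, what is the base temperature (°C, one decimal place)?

10.4 °C

Under the model K = D·(T − T_b), so D₁·(T₁ − T_b) = D₂·(T₂ − T_b).
22.7·(18.1 − T_b) = 12.4·(24.5 − T_b)
T_b = (22.7·18.1 − 12.4·24.5) / (22.7 − 12.4) = 107.07 / 10.3 = 10.395 °C ≈ 10.4 °C.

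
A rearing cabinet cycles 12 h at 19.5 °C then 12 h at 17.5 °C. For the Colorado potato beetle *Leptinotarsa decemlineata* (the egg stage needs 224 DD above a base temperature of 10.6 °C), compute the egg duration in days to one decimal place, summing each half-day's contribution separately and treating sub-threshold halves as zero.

28.4 days

Day half: max(0, 19.5 − 10.6) × 0.5 = 8.9 × 0.5 = 4.45 DD.
Night half: max(0, 17.5 − 10.6) × 0.5 = 6.9 × 0.5 = 3.45 DD.
Per 24 h: 7.90 DD/day.
Duration = 224 / 7.90 = 28.354 ≈ 28.4 days.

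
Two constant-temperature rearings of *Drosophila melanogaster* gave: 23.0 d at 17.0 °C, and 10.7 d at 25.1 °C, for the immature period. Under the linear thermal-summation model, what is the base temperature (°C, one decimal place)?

10.0 °C

Under the model K = D·(T − T_b), so D₁·(T₁ − T_b) = D₂·(T₂ − T_b).
23.0·(17.0 − T_b) = 10.7·(25.1 − T_b)
T_b = (23.0·17.0 − 10.7·25.1) / (23.0 − 10.7) = 122.43 / 12.3 = 9.954 °C ≈ 10.0 °C.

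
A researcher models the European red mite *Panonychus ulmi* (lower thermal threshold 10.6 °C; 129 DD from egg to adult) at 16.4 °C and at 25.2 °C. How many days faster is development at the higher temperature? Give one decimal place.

At 16.4 °C: 129 / (16.4 − 10.6) = 129 / 5.8 = 22.241 d.
At 25.2 °C: 129 / (25.2 − 10.6) = 129 / 14.6 = 8.836 d.
Difference = |22.241 − 8.836| = 13.406 ≈ 13.4 days.

13.4 days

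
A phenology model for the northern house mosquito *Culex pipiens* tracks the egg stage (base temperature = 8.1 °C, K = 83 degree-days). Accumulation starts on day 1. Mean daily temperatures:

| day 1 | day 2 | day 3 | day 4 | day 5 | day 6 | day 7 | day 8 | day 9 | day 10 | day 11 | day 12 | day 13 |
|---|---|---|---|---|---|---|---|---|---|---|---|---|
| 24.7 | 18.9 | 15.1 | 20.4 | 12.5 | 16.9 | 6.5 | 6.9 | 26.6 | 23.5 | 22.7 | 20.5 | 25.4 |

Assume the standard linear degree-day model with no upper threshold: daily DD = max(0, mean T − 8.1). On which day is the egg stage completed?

day 10

Daily DD above 8.1 °C: 16.6, 10.8, 7.0, 12.3, 4.4, 8.8, 0.0, 0.0, 18.5, 15.4, 14.6, 12.4, 17.3.
Cumulative: 16.6, 27.4, 34.4, 46.7, 51.1, 59.9, 59.9, 59.9, 78.4, 93.8, 108.4, 120.8, 138.1.
The total first reaches 83 DD on day 10.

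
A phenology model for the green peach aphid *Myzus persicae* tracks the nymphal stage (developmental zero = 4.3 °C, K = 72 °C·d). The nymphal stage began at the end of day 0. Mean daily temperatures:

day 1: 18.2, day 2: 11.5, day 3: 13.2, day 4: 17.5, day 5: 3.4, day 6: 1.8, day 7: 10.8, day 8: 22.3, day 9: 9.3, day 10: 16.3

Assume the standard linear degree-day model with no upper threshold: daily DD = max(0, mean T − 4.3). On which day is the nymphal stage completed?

Daily DD above 4.3 °C: 13.9, 7.2, 8.9, 13.2, 0.0, 0.0, 6.5, 18.0, 5.0, 12.0.
Cumulative: 13.9, 21.1, 30.0, 43.2, 43.2, 43.2, 49.7, 67.7, 72.7, 84.7.
The total first reaches 72 DD on day 9.

day 9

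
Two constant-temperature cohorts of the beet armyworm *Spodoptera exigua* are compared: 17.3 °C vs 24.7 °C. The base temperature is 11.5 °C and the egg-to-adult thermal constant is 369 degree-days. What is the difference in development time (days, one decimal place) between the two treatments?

35.7 days

At 17.3 °C: 369 / (17.3 − 11.5) = 369 / 5.8 = 63.621 d.
At 24.7 °C: 369 / (24.7 − 11.5) = 369 / 13.2 = 27.955 d.
Difference = |63.621 − 27.955| = 35.666 ≈ 35.7 days.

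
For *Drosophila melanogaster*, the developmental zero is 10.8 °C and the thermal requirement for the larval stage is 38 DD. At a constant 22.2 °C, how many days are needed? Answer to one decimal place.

3.3 days

Daily accumulation = 22.2 − 10.8 = 11.4 DD/day.
Duration = 38 / 11.4 = 3.333 ≈ 3.3 days.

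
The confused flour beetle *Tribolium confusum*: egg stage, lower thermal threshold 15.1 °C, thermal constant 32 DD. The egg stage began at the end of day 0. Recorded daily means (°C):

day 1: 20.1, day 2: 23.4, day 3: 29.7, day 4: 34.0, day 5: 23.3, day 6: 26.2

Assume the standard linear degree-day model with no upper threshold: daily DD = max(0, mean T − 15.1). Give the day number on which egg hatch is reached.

Daily DD above 15.1 °C: 5.0, 8.3, 14.6, 18.9, 8.2, 11.1.
Cumulative: 5.0, 13.3, 27.9, 46.8, 55.0, 66.1.
The total first reaches 32 DD on day 4.

day 4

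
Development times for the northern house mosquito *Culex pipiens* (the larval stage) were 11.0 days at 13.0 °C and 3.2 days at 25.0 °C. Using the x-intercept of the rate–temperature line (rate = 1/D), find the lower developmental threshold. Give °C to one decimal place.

Equal thermal constants: D₁(T₁ − T_b) = D₂(T₂ − T_b).
11.0·(13.0 − T_b) = 3.2·(25.0 − T_b)
T_b = (11.0·13.0 − 3.2·25.0) / (11.0 − 3.2) = 63.00 / 7.8 = 8.077 °C ≈ 8.1 °C.

8.1 °C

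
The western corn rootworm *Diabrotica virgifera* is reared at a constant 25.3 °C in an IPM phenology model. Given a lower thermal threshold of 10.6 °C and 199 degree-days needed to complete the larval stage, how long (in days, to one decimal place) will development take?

Daily accumulation = 25.3 − 10.6 = 14.7 DD/day.
Duration = 199 / 14.7 = 13.537 ≈ 13.5 days.

13.5 days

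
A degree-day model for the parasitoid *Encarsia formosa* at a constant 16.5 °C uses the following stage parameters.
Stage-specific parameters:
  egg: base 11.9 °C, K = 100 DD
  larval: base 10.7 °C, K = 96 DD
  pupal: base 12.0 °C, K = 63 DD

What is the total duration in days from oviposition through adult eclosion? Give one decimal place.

egg: 100 / (16.5 − 11.9) = 100 / 4.6 = 21.739 d.
larval: 96 / (16.5 − 10.7) = 96 / 5.8 = 16.552 d.
pupal: 63 / (16.5 − 12.0) = 63 / 4.5 = 14.000 d.
Sum = 52.291 ≈ 52.3 days.

52.3 days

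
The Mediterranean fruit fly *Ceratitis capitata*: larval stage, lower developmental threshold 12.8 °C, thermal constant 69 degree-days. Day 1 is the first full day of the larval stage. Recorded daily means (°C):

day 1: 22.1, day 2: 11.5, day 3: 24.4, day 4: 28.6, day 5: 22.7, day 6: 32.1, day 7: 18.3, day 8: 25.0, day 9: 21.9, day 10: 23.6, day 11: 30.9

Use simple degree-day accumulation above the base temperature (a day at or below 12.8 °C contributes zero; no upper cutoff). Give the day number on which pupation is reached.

day 7

Daily DD above 12.8 °C: 9.3, 0.0, 11.6, 15.8, 9.9, 19.3, 5.5, 12.2, 9.1, 10.8, 18.1.
Cumulative: 9.3, 9.3, 20.9, 36.7, 46.6, 65.9, 71.4, 83.6, 92.7, 103.5, 121.6.
The total first reaches 69 DD on day 7.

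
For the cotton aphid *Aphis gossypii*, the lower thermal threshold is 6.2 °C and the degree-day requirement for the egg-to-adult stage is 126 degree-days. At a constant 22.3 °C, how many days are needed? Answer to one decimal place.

7.8 days

Daily accumulation = 22.3 − 6.2 = 16.1 DD/day.
Duration = 126 / 16.1 = 7.826 ≈ 7.8 days.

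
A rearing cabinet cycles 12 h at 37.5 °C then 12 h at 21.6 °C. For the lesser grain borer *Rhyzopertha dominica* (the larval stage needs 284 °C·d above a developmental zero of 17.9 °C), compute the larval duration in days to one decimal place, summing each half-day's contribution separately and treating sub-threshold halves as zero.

Day half: max(0, 37.5 − 17.9) × 0.5 = 19.6 × 0.5 = 9.80 DD.
Night half: max(0, 21.6 − 17.9) × 0.5 = 3.7 × 0.5 = 1.85 DD.
Per 24 h: 11.65 DD/day.
Duration = 284 / 11.65 = 24.378 ≈ 24.4 days.

24.4 days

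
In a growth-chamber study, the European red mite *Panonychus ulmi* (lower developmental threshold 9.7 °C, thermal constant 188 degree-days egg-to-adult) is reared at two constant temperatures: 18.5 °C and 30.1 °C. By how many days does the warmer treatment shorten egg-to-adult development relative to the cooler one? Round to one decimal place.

At 18.5 °C: 188 / (18.5 − 9.7) = 188 / 8.8 = 21.364 d.
At 30.1 °C: 188 / (30.1 − 9.7) = 188 / 20.4 = 9.216 d.
Difference = |21.364 − 9.216| = 12.148 ≈ 12.1 days.

12.1 days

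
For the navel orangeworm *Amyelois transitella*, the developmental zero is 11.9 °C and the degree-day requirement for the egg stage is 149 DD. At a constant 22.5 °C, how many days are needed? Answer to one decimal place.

Daily accumulation = 22.5 − 11.9 = 10.6 DD/day.
Duration = 149 / 10.6 = 14.057 ≈ 14.1 days.

14.1 days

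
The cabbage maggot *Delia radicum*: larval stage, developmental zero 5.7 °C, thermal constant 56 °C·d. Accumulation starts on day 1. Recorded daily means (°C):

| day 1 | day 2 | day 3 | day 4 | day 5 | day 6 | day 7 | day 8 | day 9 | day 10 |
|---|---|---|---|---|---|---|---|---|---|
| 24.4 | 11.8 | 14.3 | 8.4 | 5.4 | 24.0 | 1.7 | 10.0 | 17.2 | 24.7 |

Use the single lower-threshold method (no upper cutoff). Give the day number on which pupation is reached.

day 8

Daily DD above 5.7 °C: 18.7, 6.1, 8.6, 2.7, 0.0, 18.3, 0.0, 4.3, 11.5, 19.0.
Cumulative: 18.7, 24.8, 33.4, 36.1, 36.1, 54.4, 54.4, 58.7, 70.2, 89.2.
The total first reaches 56 DD on day 8.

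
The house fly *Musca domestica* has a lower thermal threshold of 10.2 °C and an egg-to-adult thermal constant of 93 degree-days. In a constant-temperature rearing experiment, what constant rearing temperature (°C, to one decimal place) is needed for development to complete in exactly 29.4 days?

Required daily accumulation = 93 / 29.4 = 3.163 DD/day.
T = T_base + 3.163 = 10.2 + 3.163 = 13.363 ≈ 13.4 °C.

13.4 °C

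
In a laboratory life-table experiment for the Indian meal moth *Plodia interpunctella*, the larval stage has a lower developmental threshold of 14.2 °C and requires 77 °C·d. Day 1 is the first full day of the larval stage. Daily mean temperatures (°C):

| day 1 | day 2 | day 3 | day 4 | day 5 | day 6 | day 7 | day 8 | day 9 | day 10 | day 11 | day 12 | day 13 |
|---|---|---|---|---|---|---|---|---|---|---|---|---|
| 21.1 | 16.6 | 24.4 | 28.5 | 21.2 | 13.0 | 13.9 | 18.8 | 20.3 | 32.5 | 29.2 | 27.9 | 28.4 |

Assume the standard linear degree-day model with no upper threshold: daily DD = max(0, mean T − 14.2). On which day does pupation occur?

Daily DD above 14.2 °C: 6.9, 2.4, 10.2, 14.3, 7.0, 0.0, 0.0, 4.6, 6.1, 18.3, 15.0, 13.7, 14.2.
Cumulative: 6.9, 9.3, 19.5, 33.8, 40.8, 40.8, 40.8, 45.4, 51.5, 69.8, 84.8, 98.5, 112.7.
The total first reaches 77 DD on day 11.

day 11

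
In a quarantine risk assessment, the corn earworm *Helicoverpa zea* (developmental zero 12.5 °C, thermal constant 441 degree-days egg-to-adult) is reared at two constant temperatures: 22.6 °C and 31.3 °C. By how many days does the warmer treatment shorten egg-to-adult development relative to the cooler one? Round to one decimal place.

At 22.6 °C: 441 / (22.6 − 12.5) = 441 / 10.1 = 43.663 d.
At 31.3 °C: 441 / (31.3 − 12.5) = 441 / 18.8 = 23.457 d.
Difference = |43.663 − 23.457| = 20.206 ≈ 20.2 days.

20.2 days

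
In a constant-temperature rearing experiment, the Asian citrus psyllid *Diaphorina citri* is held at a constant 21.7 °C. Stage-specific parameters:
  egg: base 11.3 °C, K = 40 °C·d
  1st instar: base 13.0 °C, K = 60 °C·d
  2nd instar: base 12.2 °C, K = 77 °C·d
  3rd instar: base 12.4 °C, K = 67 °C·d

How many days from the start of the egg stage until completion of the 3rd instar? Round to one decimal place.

26.1 days

egg: 40 / (21.7 − 11.3) = 40 / 10.4 = 3.846 d.
1st instar: 60 / (21.7 − 13.0) = 60 / 8.7 = 6.897 d.
2nd instar: 77 / (21.7 − 12.2) = 77 / 9.5 = 8.105 d.
3rd instar: 67 / (21.7 − 12.4) = 67 / 9.3 = 7.204 d.
Sum = 26.052 ≈ 26.1 days.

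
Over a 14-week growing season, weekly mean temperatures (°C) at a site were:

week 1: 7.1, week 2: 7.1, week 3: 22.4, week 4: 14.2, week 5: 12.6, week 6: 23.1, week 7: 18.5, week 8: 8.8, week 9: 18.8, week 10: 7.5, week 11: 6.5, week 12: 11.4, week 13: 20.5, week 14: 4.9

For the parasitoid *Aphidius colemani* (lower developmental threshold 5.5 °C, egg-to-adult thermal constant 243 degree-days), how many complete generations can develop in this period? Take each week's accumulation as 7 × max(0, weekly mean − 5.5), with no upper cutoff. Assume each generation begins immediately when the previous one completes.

3 generations

Weekly DD (7 × max(0, T̄ − 5.5)): 11.2, 11.2, 118.3, 60.9, 49.7, 123.2, 91.0, 23.1, 93.1, 14.0, 7.0, 41.3, 105.0, 0.0.
Season total = 749.0 DD.
Complete generations = ⌊749.0 / 243⌋ = 3.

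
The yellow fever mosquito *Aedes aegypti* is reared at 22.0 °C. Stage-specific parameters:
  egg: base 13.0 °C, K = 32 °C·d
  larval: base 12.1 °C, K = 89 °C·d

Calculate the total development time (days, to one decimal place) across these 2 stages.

12.5 days

egg: 32 / (22.0 − 13.0) = 32 / 9.0 = 3.556 d.
larval: 89 / (22.0 − 12.1) = 89 / 9.9 = 8.990 d.
Sum = 12.545 ≈ 12.5 days.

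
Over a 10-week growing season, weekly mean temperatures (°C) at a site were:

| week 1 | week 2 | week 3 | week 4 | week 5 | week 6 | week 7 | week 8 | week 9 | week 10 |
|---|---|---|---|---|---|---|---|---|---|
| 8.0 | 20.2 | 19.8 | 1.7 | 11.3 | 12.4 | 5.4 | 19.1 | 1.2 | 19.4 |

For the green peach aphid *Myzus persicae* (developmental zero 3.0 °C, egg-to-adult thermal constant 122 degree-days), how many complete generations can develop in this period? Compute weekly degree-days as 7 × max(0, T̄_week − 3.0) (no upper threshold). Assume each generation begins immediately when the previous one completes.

Weekly DD (7 × max(0, T̄ − 3.0)): 35.0, 120.4, 117.6, 0.0, 58.1, 65.8, 16.8, 112.7, 0.0, 114.8.
Season total = 641.2 DD.
Complete generations = ⌊641.2 / 122⌋ = 5.

5 generations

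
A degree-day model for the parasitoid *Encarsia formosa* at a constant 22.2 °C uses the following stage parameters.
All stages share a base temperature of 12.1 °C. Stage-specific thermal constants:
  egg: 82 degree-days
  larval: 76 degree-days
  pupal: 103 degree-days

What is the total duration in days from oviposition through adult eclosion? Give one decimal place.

Daily accumulation at 22.2 °C = 22.2 − 12.1 = 10.1 DD/day.
Total K = 82 + 76 + 103 = 261 DD.
Total duration = 261 / 10.1 = 25.842 ≈ 25.8 days.

25.8 days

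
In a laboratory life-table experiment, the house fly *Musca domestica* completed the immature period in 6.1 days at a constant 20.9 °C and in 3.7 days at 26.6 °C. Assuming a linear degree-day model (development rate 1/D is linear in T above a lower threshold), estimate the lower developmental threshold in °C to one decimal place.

12.1 °C

Equal thermal constants: D₁(T₁ − T_b) = D₂(T₂ − T_b).
6.1·(20.9 − T_b) = 3.7·(26.6 − T_b)
T_b = (6.1·20.9 − 3.7·26.6) / (6.1 − 3.7) = 29.07 / 2.4 = 12.112 °C ≈ 12.1 °C.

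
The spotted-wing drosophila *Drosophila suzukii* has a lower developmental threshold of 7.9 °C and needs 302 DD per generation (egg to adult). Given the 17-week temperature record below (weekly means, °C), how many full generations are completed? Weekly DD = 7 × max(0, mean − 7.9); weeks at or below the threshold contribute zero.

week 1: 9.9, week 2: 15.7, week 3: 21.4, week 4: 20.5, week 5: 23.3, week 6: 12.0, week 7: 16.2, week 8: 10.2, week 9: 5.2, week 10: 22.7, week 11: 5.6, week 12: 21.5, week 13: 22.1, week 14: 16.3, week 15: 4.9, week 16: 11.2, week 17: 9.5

Weekly DD (7 × max(0, T̄ − 7.9)): 14.0, 54.6, 94.5, 88.2, 107.8, 28.7, 58.1, 16.1, 0.0, 103.6, 0.0, 95.2, 99.4, 58.8, 0.0, 23.1, 11.2.
Season total = 853.3 DD.
Complete generations = ⌊853.3 / 302⌋ = 2.

2 generations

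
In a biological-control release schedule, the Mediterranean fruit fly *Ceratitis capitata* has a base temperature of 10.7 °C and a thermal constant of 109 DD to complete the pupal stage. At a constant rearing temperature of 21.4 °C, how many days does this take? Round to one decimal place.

10.2 days

Daily accumulation = 21.4 − 10.7 = 10.7 DD/day.
Duration = 109 / 10.7 = 10.187 ≈ 10.2 days.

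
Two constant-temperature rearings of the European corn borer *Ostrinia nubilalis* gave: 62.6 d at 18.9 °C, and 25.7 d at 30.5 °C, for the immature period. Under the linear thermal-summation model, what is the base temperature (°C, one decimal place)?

Under the model K = D·(T − T_b), so D₁·(T₁ − T_b) = D₂·(T₂ − T_b).
62.6·(18.9 − T_b) = 25.7·(30.5 − T_b)
T_b = (62.6·18.9 − 25.7·30.5) / (62.6 − 25.7) = 399.29 / 36.9 = 10.821 °C ≈ 10.8 °C.

10.8 °C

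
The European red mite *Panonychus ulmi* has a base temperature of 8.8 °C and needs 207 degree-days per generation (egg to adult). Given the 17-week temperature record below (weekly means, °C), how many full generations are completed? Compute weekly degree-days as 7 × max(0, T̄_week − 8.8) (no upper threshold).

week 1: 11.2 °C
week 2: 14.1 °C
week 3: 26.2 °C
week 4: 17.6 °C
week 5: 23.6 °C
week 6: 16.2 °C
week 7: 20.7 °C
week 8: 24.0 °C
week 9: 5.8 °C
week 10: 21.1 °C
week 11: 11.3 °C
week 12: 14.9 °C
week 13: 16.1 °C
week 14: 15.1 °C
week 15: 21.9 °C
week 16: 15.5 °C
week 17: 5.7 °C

Weekly DD (7 × max(0, T̄ − 8.8)): 16.8, 37.1, 121.8, 61.6, 103.6, 51.8, 83.3, 106.4, 0.0, 86.1, 17.5, 42.7, 51.1, 44.1, 91.7, 46.9, 0.0.
Season total = 962.5 DD.
Complete generations = ⌊962.5 / 207⌋ = 4.

4 generations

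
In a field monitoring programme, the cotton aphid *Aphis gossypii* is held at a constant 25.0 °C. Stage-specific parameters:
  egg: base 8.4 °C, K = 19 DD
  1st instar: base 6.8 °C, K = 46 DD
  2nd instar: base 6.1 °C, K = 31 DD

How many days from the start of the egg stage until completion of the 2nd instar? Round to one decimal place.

5.3 days

egg: 19 / (25.0 − 8.4) = 19 / 16.6 = 1.145 d.
1st instar: 46 / (25.0 − 6.8) = 46 / 18.2 = 2.527 d.
2nd instar: 31 / (25.0 − 6.1) = 31 / 18.9 = 1.640 d.
Sum = 5.312 ≈ 5.3 days.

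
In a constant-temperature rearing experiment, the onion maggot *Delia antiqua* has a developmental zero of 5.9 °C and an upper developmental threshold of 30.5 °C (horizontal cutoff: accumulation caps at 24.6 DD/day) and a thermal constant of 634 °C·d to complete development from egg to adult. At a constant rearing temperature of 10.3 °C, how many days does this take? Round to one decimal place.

Daily accumulation = 10.3 − 5.9 = 4.4 DD/day.
Duration = 634 / 4.4 = 144.091 ≈ 144.1 days.

144.1 days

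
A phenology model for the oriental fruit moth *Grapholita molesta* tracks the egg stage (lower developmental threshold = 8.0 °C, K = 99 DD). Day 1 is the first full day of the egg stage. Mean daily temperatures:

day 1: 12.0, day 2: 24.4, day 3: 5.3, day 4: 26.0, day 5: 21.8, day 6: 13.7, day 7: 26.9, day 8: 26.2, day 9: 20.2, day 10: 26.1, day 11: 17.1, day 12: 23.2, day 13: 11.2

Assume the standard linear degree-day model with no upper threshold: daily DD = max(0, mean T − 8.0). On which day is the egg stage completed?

day 9

Daily DD above 8.0 °C: 4.0, 16.4, 0.0, 18.0, 13.8, 5.7, 18.9, 18.2, 12.2, 18.1, 9.1, 15.2, 3.2.
Cumulative: 4.0, 20.4, 20.4, 38.4, 52.2, 57.9, 76.8, 95.0, 107.2, 125.3, 134.4, 149.6, 152.8.
The total first reaches 99 DD on day 9.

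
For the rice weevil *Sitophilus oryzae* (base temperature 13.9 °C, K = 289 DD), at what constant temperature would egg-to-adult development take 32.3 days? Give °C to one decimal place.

22.8 °C

Required daily accumulation = 289 / 32.3 = 8.947 DD/day.
T = T_base + 8.947 = 13.9 + 8.947 = 22.847 ≈ 22.8 °C.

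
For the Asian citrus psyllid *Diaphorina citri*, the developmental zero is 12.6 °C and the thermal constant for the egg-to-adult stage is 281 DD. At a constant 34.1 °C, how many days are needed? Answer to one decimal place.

Daily accumulation = 34.1 − 12.6 = 21.5 DD/day.
Duration = 281 / 21.5 = 13.070 ≈ 13.1 days.

13.1 days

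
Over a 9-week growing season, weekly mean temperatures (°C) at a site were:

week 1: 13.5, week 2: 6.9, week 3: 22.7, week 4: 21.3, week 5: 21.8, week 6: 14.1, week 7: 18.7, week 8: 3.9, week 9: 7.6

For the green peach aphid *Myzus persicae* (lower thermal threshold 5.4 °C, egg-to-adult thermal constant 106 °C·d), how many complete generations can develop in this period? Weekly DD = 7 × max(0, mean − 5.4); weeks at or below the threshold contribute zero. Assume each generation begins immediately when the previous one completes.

5 generations

Weekly DD (7 × max(0, T̄ − 5.4)): 56.7, 10.5, 121.1, 111.3, 114.8, 60.9, 93.1, 0.0, 15.4.
Season total = 583.8 DD.
Complete generations = ⌊583.8 / 106⌋ = 5.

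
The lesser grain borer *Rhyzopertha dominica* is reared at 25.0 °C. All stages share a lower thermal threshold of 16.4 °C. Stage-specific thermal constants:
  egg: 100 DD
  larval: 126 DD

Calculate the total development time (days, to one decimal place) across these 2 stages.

26.3 days

Daily accumulation at 25.0 °C = 25.0 − 16.4 = 8.6 DD/day.
Total K = 100 + 126 = 226 DD.
Total duration = 226 / 8.6 = 26.279 ≈ 26.3 days.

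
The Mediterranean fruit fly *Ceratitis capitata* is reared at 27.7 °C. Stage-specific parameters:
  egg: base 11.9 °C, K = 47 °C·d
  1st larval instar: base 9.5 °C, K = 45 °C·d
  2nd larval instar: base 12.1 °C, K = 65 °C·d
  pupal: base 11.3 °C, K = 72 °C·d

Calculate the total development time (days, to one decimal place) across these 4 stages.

egg: 47 / (27.7 − 11.9) = 47 / 15.8 = 2.975 d.
1st larval instar: 45 / (27.7 − 9.5) = 45 / 18.2 = 2.473 d.
2nd larval instar: 65 / (27.7 − 12.1) = 65 / 15.6 = 4.167 d.
pupal: 72 / (27.7 − 11.3) = 72 / 16.4 = 4.390 d.
Sum = 14.004 ≈ 14.0 days.

14.0 days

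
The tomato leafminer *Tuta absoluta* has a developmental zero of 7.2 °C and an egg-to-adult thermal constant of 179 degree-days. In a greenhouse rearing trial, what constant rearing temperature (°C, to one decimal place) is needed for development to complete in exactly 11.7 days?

22.5 °C

Required daily accumulation = 179 / 11.7 = 15.299 DD/day.
T = T_base + 15.299 = 7.2 + 15.299 = 22.499 ≈ 22.5 °C.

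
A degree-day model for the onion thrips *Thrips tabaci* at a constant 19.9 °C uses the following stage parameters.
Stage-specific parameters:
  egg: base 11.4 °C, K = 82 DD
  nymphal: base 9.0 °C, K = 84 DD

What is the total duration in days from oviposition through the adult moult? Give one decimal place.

17.4 days

egg: 82 / (19.9 − 11.4) = 82 / 8.5 = 9.647 d.
nymphal: 84 / (19.9 − 9.0) = 84 / 10.9 = 7.706 d.
Sum = 17.353 ≈ 17.4 days.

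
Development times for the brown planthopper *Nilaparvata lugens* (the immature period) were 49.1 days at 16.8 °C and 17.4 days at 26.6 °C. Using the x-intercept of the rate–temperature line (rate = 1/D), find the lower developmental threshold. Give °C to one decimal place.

Linear rate model ⇒ the product D·(T − T_b) is constant across temperatures.
49.1·(16.8 − T_b) = 17.4·(26.6 − T_b)
T_b = (49.1·16.8 − 17.4·26.6) / (49.1 − 17.4) = 362.04 / 31.7 = 11.421 °C ≈ 11.4 °C.

11.4 °C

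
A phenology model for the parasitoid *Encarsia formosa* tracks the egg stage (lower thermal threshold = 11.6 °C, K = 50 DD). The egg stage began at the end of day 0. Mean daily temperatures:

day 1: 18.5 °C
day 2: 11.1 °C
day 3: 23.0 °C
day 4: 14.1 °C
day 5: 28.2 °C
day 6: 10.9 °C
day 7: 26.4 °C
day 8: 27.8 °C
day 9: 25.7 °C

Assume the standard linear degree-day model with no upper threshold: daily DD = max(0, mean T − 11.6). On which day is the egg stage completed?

Daily DD above 11.6 °C: 6.9, 0.0, 11.4, 2.5, 16.6, 0.0, 14.8, 16.2, 14.1.
Cumulative: 6.9, 6.9, 18.3, 20.8, 37.4, 37.4, 52.2, 68.4, 82.5.
The total first reaches 50 DD on day 7.

day 7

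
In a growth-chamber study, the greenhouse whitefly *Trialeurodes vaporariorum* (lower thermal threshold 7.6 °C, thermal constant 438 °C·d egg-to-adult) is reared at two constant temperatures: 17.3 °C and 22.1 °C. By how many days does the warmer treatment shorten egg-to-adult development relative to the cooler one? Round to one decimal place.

14.9 days

At 17.3 °C: 438 / (17.3 − 7.6) = 438 / 9.7 = 45.155 d.
At 22.1 °C: 438 / (22.1 − 7.6) = 438 / 14.5 = 30.207 d.
Difference = |45.155 − 30.207| = 14.948 ≈ 14.9 days.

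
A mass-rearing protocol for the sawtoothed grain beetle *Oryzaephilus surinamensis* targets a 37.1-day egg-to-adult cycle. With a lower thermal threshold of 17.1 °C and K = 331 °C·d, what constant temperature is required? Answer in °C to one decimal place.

26.0 °C

Required daily accumulation = 331 / 37.1 = 8.922 DD/day.
T = T_base + 8.922 = 17.1 + 8.922 = 26.022 ≈ 26.0 °C.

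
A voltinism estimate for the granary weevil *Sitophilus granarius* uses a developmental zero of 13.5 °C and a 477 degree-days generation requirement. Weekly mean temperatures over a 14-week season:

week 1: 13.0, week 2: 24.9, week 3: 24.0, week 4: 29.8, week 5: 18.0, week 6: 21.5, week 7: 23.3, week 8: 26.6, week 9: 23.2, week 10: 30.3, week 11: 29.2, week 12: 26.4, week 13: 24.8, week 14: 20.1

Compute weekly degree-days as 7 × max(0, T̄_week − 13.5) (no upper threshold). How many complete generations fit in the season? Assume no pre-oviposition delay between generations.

2 generations

Weekly DD (7 × max(0, T̄ − 13.5)): 0.0, 79.8, 73.5, 114.1, 31.5, 56.0, 68.6, 91.7, 67.9, 117.6, 109.9, 90.3, 79.1, 46.2.
Season total = 1026.2 DD.
Complete generations = ⌊1026.2 / 477⌋ = 2.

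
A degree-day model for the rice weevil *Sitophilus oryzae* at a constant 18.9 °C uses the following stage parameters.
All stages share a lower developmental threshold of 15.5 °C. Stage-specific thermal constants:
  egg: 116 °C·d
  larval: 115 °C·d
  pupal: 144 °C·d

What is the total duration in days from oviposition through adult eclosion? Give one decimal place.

110.3 days

Daily accumulation at 18.9 °C = 18.9 − 15.5 = 3.4 DD/day.
Total K = 116 + 115 + 144 = 375 DD.
Total duration = 375 / 3.4 = 110.294 ≈ 110.3 days.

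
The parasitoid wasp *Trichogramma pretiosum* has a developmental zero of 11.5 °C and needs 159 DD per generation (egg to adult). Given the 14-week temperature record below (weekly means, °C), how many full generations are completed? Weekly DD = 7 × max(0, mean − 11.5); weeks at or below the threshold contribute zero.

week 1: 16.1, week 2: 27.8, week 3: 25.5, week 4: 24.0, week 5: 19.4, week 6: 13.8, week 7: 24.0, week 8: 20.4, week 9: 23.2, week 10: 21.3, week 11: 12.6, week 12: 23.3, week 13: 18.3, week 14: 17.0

Weekly DD (7 × max(0, T̄ − 11.5)): 32.2, 114.1, 98.0, 87.5, 55.3, 16.1, 87.5, 62.3, 81.9, 68.6, 7.7, 82.6, 47.6, 38.5.
Season total = 879.9 DD.
Complete generations = ⌊879.9 / 159⌋ = 5.

5 generations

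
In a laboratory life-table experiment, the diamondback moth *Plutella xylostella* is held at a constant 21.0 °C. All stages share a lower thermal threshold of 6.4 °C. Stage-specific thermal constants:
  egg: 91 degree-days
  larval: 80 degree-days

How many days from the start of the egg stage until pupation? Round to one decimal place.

11.7 days

Daily accumulation at 21.0 °C = 21.0 − 6.4 = 14.6 DD/day.
Total K = 91 + 80 = 171 DD.
Total duration = 171 / 14.6 = 11.712 ≈ 11.7 days.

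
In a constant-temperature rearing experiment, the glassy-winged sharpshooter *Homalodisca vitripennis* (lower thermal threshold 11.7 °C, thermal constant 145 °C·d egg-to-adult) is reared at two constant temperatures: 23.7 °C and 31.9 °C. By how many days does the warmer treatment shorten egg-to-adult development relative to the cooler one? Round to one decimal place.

At 23.7 °C: 145 / (23.7 − 11.7) = 145 / 12.0 = 12.083 d.
At 31.9 °C: 145 / (31.9 − 11.7) = 145 / 20.2 = 7.178 d.
Difference = |12.083 − 7.178| = 4.905 ≈ 4.9 days.

4.9 days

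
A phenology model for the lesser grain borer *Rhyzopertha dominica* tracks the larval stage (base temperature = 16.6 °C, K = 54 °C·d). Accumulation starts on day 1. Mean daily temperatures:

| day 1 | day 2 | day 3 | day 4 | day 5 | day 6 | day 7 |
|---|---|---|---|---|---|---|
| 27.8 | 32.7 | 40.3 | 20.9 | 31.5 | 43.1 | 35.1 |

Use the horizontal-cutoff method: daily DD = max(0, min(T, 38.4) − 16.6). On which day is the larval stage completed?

Daily DD above 16.6 °C (capped at 21.8): 11.2, 16.1, 21.8, 4.3, 14.9, 21.8, 18.5.
Cumulative: 11.2, 27.3, 49.1, 53.4, 68.3, 90.1, 108.6.
The total first reaches 54 DD on day 5.

day 5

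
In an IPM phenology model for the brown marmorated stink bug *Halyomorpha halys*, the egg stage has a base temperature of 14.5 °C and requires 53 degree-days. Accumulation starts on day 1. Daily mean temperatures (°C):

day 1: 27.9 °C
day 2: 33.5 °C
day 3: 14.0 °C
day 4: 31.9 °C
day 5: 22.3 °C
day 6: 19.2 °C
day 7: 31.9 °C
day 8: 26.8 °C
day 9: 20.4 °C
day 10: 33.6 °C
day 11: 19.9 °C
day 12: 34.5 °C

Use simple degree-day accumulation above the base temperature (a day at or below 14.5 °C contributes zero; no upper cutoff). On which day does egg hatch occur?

day 5

Daily DD above 14.5 °C: 13.4, 19.0, 0.0, 17.4, 7.8, 4.7, 17.4, 12.3, 5.9, 19.1, 5.4, 20.0.
Cumulative: 13.4, 32.4, 32.4, 49.8, 57.6, 62.3, 79.7, 92.0, 97.9, 117.0, 122.4, 142.4.
The total first reaches 53 DD on day 5.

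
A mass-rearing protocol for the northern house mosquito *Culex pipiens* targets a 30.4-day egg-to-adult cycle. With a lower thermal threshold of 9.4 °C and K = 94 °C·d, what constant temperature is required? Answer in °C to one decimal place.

12.5 °C

Required daily accumulation = 94 / 30.4 = 3.092 DD/day.
T = T_base + 3.092 = 9.4 + 3.092 = 12.492 ≈ 12.5 °C.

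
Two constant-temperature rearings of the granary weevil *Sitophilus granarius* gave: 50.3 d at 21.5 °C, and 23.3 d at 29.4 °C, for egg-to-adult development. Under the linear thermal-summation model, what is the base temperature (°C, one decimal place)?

Under the model K = D·(T − T_b), so D₁·(T₁ − T_b) = D₂·(T₂ − T_b).
50.3·(21.5 − T_b) = 23.3·(29.4 − T_b)
T_b = (50.3·21.5 − 23.3·29.4) / (50.3 − 23.3) = 396.43 / 27.0 = 14.683 °C ≈ 14.7 °C.

14.7 °C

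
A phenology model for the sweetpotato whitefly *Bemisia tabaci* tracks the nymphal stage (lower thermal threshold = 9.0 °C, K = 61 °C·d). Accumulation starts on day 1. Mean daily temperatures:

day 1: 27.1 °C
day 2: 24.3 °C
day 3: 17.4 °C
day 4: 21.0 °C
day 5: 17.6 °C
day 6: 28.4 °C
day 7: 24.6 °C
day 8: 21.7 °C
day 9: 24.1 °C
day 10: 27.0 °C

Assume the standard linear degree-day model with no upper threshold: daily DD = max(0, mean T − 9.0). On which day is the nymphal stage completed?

Daily DD above 9.0 °C: 18.1, 15.3, 8.4, 12.0, 8.6, 19.4, 15.6, 12.7, 15.1, 18.0.
Cumulative: 18.1, 33.4, 41.8, 53.8, 62.4, 81.8, 97.4, 110.1, 125.2, 143.2.
The total first reaches 61 DD on day 5.

day 5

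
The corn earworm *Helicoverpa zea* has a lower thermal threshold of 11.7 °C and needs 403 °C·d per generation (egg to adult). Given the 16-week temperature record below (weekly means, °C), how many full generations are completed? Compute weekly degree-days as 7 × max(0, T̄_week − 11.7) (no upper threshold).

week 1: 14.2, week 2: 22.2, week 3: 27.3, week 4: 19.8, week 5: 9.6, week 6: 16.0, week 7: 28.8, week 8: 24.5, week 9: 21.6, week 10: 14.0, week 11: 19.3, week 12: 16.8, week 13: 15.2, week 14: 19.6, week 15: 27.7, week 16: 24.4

Weekly DD (7 × max(0, T̄ − 11.7)): 17.5, 73.5, 109.2, 56.7, 0.0, 30.1, 119.7, 89.6, 69.3, 16.1, 53.2, 35.7, 24.5, 55.3, 112.0, 88.9.
Season total = 951.3 DD.
Complete generations = ⌊951.3 / 403⌋ = 2.

2 generations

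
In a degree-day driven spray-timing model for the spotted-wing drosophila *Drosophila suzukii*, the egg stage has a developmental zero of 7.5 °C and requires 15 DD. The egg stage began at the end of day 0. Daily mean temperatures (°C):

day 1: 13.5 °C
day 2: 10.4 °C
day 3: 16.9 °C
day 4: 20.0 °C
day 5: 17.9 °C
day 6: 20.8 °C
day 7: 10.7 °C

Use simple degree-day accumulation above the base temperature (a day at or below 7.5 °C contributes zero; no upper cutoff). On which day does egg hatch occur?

day 3

Daily DD above 7.5 °C: 6.0, 2.9, 9.4, 12.5, 10.4, 13.3, 3.2.
Cumulative: 6.0, 8.9, 18.3, 30.8, 41.2, 54.5, 57.7.
The total first reaches 15 DD on day 3.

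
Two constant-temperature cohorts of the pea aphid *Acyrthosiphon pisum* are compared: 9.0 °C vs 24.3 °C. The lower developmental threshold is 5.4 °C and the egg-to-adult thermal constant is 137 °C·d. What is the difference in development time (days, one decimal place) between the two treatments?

30.8 days

At 9.0 °C: 137 / (9.0 − 5.4) = 137 / 3.6 = 38.056 d.
At 24.3 °C: 137 / (24.3 − 5.4) = 137 / 18.9 = 7.249 d.
Difference = |38.056 − 7.249| = 30.807 ≈ 30.8 days.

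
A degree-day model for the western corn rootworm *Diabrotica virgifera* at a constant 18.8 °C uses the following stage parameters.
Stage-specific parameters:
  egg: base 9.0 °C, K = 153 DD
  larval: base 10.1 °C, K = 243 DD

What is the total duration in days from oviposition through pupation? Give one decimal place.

43.5 days

egg: 153 / (18.8 − 9.0) = 153 / 9.8 = 15.612 d.
larval: 243 / (18.8 − 10.1) = 243 / 8.7 = 27.931 d.
Sum = 43.543 ≈ 43.5 days.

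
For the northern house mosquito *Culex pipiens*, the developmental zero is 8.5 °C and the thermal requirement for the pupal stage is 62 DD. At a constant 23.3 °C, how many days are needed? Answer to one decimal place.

4.2 days

Daily accumulation = 23.3 − 8.5 = 14.8 DD/day.
Duration = 62 / 14.8 = 4.189 ≈ 4.2 days.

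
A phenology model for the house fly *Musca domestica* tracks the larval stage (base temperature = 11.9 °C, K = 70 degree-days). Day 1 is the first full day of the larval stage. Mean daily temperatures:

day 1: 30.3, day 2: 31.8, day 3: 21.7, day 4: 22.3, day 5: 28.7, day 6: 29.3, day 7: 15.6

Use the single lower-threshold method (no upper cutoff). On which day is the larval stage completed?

Daily DD above 11.9 °C: 18.4, 19.9, 9.8, 10.4, 16.8, 17.4, 3.7.
Cumulative: 18.4, 38.3, 48.1, 58.5, 75.3, 92.7, 96.4.
The total first reaches 70 DD on day 5.

day 5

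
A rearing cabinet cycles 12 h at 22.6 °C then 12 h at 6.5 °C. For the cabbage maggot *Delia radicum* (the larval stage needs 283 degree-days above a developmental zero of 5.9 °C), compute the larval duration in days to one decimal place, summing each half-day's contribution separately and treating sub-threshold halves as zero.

Day half: max(0, 22.6 − 5.9) × 0.5 = 16.7 × 0.5 = 8.35 DD.
Night half: max(0, 6.5 − 5.9) × 0.5 = 0.6 × 0.5 = 0.30 DD.
Per 24 h: 8.65 DD/day.
Duration = 283 / 8.65 = 32.717 ≈ 32.7 days.

32.7 days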